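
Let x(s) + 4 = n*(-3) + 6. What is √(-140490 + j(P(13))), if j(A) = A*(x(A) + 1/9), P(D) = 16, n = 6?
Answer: I*√1266698/3 ≈ 375.16*I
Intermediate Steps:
x(s) = -16 (x(s) = -4 + (6*(-3) + 6) = -4 + (-18 + 6) = -4 - 12 = -16)
j(A) = -143*A/9 (j(A) = A*(-16 + 1/9) = A*(-16 + ⅑) = A*(-143/9) = -143*A/9)
√(-140490 + j(P(13))) = √(-140490 - 143/9*16) = √(-140490 - 2288/9) = √(-1266698/9) = I*√1266698/3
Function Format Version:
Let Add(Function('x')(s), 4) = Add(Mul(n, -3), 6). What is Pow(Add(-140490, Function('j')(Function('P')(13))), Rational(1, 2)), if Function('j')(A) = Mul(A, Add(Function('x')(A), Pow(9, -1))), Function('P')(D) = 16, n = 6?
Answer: Mul(Rational(1, 3), I, Pow(1266698, Rational(1, 2))) ≈ Mul(375.16, I)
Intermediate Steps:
Function('x')(s) = -16 (Function('x')(s) = Add(-4, Add(Mul(6, -3), 6)) = Add(-4, Add(-18, 6)) = Add(-4, -12) = -16)
Function('j')(A) = Mul(Rational(-143, 9), A) (Function('j')(A) = Mul(A, Add(-16, Pow(9, -1))) = Mul(A, Add(-16, Rational(1, 9))) = Mul(A, Rational(-143, 9)) = Mul(Rational(-143, 9), A))
Pow(Add(-140490, Function('j')(Function('P')(13))), Rational(1, 2)) = Pow(Add(-140490, Mul(Rational(-143, 9), 16)), Rational(1, 2)) = Pow(Add(-140490, Rational(-2288, 9)), Rational(1, 2)) = Pow(Rational(-1266698, 9), Rational(1, 2)) = Mul(Rational(1, 3), I, Pow(1266698, Rational(1, 2)))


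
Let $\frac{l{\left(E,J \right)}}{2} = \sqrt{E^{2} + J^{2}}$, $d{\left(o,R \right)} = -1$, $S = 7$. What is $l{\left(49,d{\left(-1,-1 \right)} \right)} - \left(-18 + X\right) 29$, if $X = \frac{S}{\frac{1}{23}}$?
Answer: $-4147 + 2 \sqrt{2402} \approx -4049.0$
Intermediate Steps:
$X = 161$ ($X = \frac{7}{\frac{1}{23}} = 7 \frac{1}{\frac{1}{23}} = 7 \cdot 23 = 161$)
$l{\left(E,J \right)} = 2 \sqrt{E^{2} + J^{2}}$
$l{\left(49,d{\left(-1,-1 \right)} \right)} - \left(-18 + X\right) 29 = 2 \sqrt{49^{2} + \left(-1\right)^{2}} - \left(-18 + 161\right) 29 = 2 \sqrt{2401 + 1} - 143 \cdot 29 = 2 \sqrt{2402} - 4147 = -4147 + 2 \sqrt{2402}$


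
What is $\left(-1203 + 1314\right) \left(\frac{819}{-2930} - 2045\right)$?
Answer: $- \frac{665186259}{2930} \approx -2.2703 \cdot 10^{5}$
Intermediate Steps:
$\left(-1203 + 1314\right) \left(\frac{819}{-2930} - 2045\right) = 111 \left(819 \left(- \frac{1}{2930}\right) - 2045\right) = 111 \left(- \frac{819}{2930} - 2045\right) = 111 \left(- \frac{5992669}{2930}\right) = - \frac{665186259}{2930}$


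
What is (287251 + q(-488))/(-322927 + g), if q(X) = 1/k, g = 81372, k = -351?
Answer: -20165020/16957161 ≈ -1.1892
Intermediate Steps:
q(X) = -1/351 (q(X) = 1/(-351) = -1/351)
(287251 + q(-488))/(-322927 + g) = (287251 - 1/351)/(-322927 + 81372) = (100825100/351)/(-241555) = (100825100/351)*(-1/241555) = -20165020/16957161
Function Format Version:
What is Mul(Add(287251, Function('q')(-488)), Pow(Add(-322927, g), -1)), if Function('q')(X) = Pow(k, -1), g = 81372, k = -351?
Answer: Rational(-20165020, 16957161) ≈ -1.1892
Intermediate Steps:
Function('q')(X) = Rational(-1, 351) (Function('q')(X) = Pow(-351, -1) = Rational(-1, 351))
Mul(Add(287251, Function('q')(-488)), Pow(Add(-322927, g), -1)) = Mul(Add(287251, Rational(-1, 351)), Pow(Add(-322927, 81372), -1)) = Mul(Rational(100825100, 351), Pow(-241555, -1)) = Mul(Rational(100825100, 351), Rational(-1, 241555)) = Rational(-20165020, 16957161)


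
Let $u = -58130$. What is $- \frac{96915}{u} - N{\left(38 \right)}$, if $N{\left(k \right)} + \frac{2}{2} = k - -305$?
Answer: $- \frac{3956709}{11626} \approx -340.33$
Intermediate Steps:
$N{\left(k \right)} = 304 + k$ ($N{\left(k \right)} = -1 + \left(k - -305\right) = -1 + \left(k + 305\right) = -1 + \left(305 + k\right) = 304 + k$)
$- \frac{96915}{u} - N{\left(38 \right)} = - \frac{96915}{-58130} - \left(304 + 38\right) = \left(-96915\right) \left(- \frac{1}{58130}\right) - 342 = \frac{19383}{11626} - 342 = - \frac{3956709}{11626}$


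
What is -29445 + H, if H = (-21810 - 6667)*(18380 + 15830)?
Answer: -974227615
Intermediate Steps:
H = -974198170 (H = -28477*34210 = -974198170)
-29445 + H = -29445 - 974198170 = -974227615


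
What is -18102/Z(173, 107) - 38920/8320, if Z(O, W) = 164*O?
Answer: -7842793/1475344 ≈ -5.3159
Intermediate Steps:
-18102/Z(173, 107) - 38920/8320 = -18102/(164*173) - 38920/8320 = -18102/28372 - 38920*1/8320 = -18102*1/28372 - 973/208 = -9051/14186 - 973/208 = -7842793/1475344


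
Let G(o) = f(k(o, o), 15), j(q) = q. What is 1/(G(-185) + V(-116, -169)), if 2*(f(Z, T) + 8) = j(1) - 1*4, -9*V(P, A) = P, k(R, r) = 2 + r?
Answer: 18/61 ≈ 0.29508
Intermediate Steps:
V(P, A) = -P/9
f(Z, T) = -19/2 (f(Z, T) = -8 + (1 - 1*4)/2 = -8 + (1 - 4)/2 = -8 + (½)*(-3) = -8 - 3/2 = -19/2)
G(o) = -19/2
1/(G(-185) + V(-116, -169)) = 1/(-19/2 - ⅑*(-116)) = 1/(-19/2 + 116/9) = 1/(61/18) = 18/61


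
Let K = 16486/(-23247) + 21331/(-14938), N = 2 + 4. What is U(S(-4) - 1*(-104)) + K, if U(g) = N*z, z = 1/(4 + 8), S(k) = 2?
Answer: -40608413/24804549 ≈ -1.6371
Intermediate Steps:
N = 6
z = 1/12 ≈ 0.083333
U(g) = ½ (U(g) = 6*(1/12) = ½)
K = -106021375/49609098 (K = 16486*(-1/23247) + 21331*(-1/14938) = -16486/23247 - 21331/14938 = -106021375/49609098 ≈ -2.1371)
U(S(-4) - 1*(-104)) + K = ½ - 106021375/49609098 = -40608413/24804549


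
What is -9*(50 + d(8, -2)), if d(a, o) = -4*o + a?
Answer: -594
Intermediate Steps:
d(a, o) = a - 4*o
-9*(50 + d(8, -2)) = -9*(50 + (8 - 4*(-2))) = -9*(50 + (8 + 8)) = -9*(50 + 16) = -9*66 = -594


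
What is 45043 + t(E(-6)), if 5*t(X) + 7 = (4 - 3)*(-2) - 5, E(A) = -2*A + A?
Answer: 225201/5 ≈ 45040.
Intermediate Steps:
E(A) = -A
t(X) = -14/5 (t(X) = -7/5 + ((4 - 3)*(-2) - 5)/5 = -7/5 + (1*(-2) - 5)/5 = -7/5 + (-2 - 5)/5 = -7/5 + (1/5)*(-7) = -7/5 - 7/5 = -14/5)
45043 + t(E(-6)) = 45043 - 14/5 = 225201/5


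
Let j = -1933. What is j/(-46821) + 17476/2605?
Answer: 823279261/121968705 ≈ 6.7499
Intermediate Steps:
j/(-46821) + 17476/2605 = -1933/(-46821) + 17476/2605 = -1933*(-1/46821) + 17476*(1/2605) = 1933/46821 + 17476/2605 = 823279261/121968705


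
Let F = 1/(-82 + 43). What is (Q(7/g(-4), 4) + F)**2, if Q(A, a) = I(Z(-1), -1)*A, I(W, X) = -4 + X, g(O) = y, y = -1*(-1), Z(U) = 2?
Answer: 1865956/1521 ≈ 1226.8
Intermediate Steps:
y = 1
g(O) = 1
Q(A, a) = -5*A (Q(A, a) = (-4 - 1)*A = -5*A)
F = -1/39 (F = 1/(-39) = -1/39 ≈ -0.025641)
(Q(7/g(-4), 4) + F)**2 = (-35/1 - 1/39)**2 = (-35 - 1/39)**2 = (-1366/39)**2 = 1865956/1521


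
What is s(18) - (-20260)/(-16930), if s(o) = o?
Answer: 28448/1693 ≈ 16.803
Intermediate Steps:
s(18) - (-20260)/(-16930) = 18 - (-20260)/(-16930) = 18 - (-20260)*(-1)/16930 = 18 - 1*2026/1693 = 18 - 2026/1693 = 28448/1693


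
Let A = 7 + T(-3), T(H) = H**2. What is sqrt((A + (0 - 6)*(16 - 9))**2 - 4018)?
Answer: I*sqrt(3342) ≈ 57.81*I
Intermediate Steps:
A = 16 (A = 7 + (-3)**2 = 7 + 9 = 16)
sqrt((A + (0 - 6)*(16 - 9))**2 - 4018) = sqrt((16 + (0 - 6)*(16 - 9))**2 - 4018) = sqrt((16 - 6*7)**2 - 4018) = sqrt((16 - 42)**2 - 4018) = sqrt((-26)**2 - 4018) = sqrt(676 - 4018) = sqrt(-3342) = I*sqrt(3342)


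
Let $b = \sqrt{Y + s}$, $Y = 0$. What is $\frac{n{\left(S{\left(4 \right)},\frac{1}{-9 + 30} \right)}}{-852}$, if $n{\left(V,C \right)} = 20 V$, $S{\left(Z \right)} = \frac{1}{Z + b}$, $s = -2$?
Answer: $- \frac{10}{1917} + \frac{5 i \sqrt{2}}{3834} \approx -0.0052165 + 0.0018443 i$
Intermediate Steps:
$b = i \sqrt{2}$ ($b = \sqrt{0 - 2} = \sqrt{-2} = i \sqrt{2} \approx 1.4142 i$)
$S{\left(Z \right)} = \frac{1}{Z + i \sqrt{2}}$
$\frac{n{\left(S{\left(4 \right)},\frac{1}{-9 + 30} \right)}}{-852} = \frac{20 \frac{1}{4 + i \sqrt{2}}}{-852} = \frac{20}{4 + i \sqrt{2}} \left(- \frac{1}{852}\right) = - \frac{5}{213 \left(4 + i \sqrt{2}\right)}$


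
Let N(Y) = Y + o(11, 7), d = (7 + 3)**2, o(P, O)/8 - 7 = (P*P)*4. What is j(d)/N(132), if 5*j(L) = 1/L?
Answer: 1/2030000 ≈ 4.9261e-7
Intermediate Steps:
o(P, O) = 56 + 32*P**2 (o(P, O) = 56 + 8*((P*P)*4) = 56 + 8*(P**2*4) = 56 + 8*(4*P**2) = 56 + 32*P**2)
d = 100 (d = 10**2 = 100)
j(L) = 1/(5*L)
N(Y) = 3928 + Y (N(Y) = Y + (56 + 32*11**2) = Y + (56 + 32*121) = Y + (56 + 3872) = Y + 3928 = 3928 + Y)
j(d)/N(132) = ((1/5)/100)/(3928 + 132) = ((1/5)*(1/100))/4060 = (1/500)*(1/4060) = 1/2030000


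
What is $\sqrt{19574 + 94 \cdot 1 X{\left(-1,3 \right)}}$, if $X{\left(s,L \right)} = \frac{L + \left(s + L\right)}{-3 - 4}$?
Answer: $\frac{6 \sqrt{26551}}{7} \approx 139.67$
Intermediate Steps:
$X{\left(s,L \right)} = - \frac{2 L}{7} - \frac{s}{7}$ ($X{\left(s,L \right)} = \frac{L + \left(L + s\right)}{-7} = \left(s + 2 L\right) \left(- \frac{1}{7}\right) = - \frac{2 L}{7} - \frac{s}{7}$)
$\sqrt{19574 + 94 \cdot 1 X{\left(-1,3 \right)}} = \sqrt{19574 + 94 \cdot 1 \left(\left(- \frac{2}{7}\right) 3 - - \frac{1}{7}\right)} = \sqrt{19574 + 94 \cdot 1 \left(- \frac{6}{7} + \frac{1}{7}\right)} = \sqrt{19574 + 94 \cdot 1 \left(- \frac{5}{7}\right)} = \sqrt{19574 + 94 \left(- \frac{5}{7}\right)} = \sqrt{19574 - \frac{470}{7}} = \sqrt{\frac{136548}{7}} = \frac{6 \sqrt{26551}}{7}$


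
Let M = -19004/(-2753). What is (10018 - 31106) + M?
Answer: -58036260/2753 ≈ -21081.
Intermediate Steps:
M = 19004/2753 (M = -19004*(-1/2753) = 19004/2753 ≈ 6.9030)
(10018 - 31106) + M = (10018 - 31106) + 19004/2753 = -21088 + 19004/2753 = -58036260/2753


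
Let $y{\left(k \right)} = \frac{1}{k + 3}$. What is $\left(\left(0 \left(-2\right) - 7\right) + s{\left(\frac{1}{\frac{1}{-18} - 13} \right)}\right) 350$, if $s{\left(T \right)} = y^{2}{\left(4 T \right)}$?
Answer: $- \frac{962359300}{400689} \approx -2401.8$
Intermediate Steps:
$y{\left(k \right)} = \frac{1}{3 + k}$
$s{\left(T \right)} = \frac{1}{\left(3 + 4 T\right)^{2}}$ ($s{\left(T \right)} = \left(\frac{1}{3 + 4 T}\right)^{2} = \frac{1}{\left(3 + 4 T\right)^{2}}$)
$\left(\left(0 \left(-2\right) - 7\right) + s{\left(\frac{1}{\frac{1}{-18} - 13} \right)}\right) 350 = \left(\left(0 \left(-2\right) - 7\right) + \frac{1}{\left(3 + \frac{4}{\frac{1}{-18} - 13}\right)^{2}}\right) 350 = \left(\left(0 - 7\right) + \frac{1}{\left(3 + \frac{4}{- \frac{1}{18} - 13}\right)^{2}}\right) 350 = \left(-7 + \frac{1}{\left(3 + \frac{4}{- \frac{235}{18}}\right)^{2}}\right) 350 = \left(-7 + \frac{1}{\left(3 + 4 \left(- \frac{18}{235}\right)\right)^{2}}\right) 350 = \left(-7 + \frac{1}{\left(3 - \frac{72}{235}\right)^{2}}\right) 350 = \left(-7 + \frac{1}{\frac{400689}{55225}}\right) 350 = \left(-7 + \frac{55225}{400689}\right) 350 = \left(- \frac{2749598}{400689}\right) 350 = - \frac{962359300}{400689}$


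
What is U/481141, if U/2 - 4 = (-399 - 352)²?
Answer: 1128010/481141 ≈ 2.3444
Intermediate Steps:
U = 1128010 (U = 8 + 2*(-399 - 352)² = 8 + 2*(-751)² = 8 + 2*564001 = 8 + 1128002 = 1128010)
U/481141 = 1128010/481141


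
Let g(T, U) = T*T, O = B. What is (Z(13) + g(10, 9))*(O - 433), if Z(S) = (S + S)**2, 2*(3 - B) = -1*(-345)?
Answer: -467540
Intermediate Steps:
B = -339/2 (B = 3 - (-1)*(-345)/2 = 3 - 1/2*345 = 3 - 345/2 = -339/2 ≈ -169.50)
O = -339/2 ≈ -169.50
g(T, U) = T**2
Z(S) = 4*S**2 (Z(S) = (2*S)**2 = 4*S**2)
(Z(13) + g(10, 9))*(O - 433) = (4*13**2 + 10**2)*(-339/2 - 433) = (4*169 + 100)*(-1205/2) = (676 + 100)*(-1205/2) = 776*(-1205/2) = -467540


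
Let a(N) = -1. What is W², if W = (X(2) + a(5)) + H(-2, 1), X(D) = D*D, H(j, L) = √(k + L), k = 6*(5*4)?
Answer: 196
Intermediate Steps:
k = 120 (k = 6*20 = 120)
H(j, L) = √(120 + L)
X(D) = D²
W = 14 (W = (2² - 1) + √(120 + 1) = (4 - 1) + √121 = 3 + 11 = 14)
W² = 14² = 196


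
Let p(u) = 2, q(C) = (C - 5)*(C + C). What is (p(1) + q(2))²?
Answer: 100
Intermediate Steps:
q(C) = 2*C*(-5 + C) (q(C) = (-5 + C)*(2*C) = 2*C*(-5 + C))
(p(1) + q(2))² = (2 + 2*2*(-5 + 2))² = (2 + 2*2*(-3))² = (2 - 12)² = (-10)² = 100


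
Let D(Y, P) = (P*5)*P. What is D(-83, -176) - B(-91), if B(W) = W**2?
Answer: 146599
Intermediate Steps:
D(Y, P) = 5*P**2 (D(Y, P) = (5*P)*P = 5*P**2)
D(-83, -176) - B(-91) = 5*(-176)**2 - 1*(-91)**2 = 5*30976 - 1*8281 = 154880 - 8281 = 146599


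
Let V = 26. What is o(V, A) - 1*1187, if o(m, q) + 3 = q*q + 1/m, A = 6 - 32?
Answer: -13363/26 ≈ -513.96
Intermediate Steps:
A = -26
o(m, q) = -3 + 1/m + q**2 (o(m, q) = -3 + (q*q + 1/m) = -3 + (q**2 + 1/m) = -3 + (1/m + q**2) = -3 + 1/m + q**2)
o(V, A) - 1*1187 = (-3 + 1/26 + (-26)**2) - 1*1187 = (-3 + 1/26 + 676) - 1187 = 17499/26 - 1187 = -13363/26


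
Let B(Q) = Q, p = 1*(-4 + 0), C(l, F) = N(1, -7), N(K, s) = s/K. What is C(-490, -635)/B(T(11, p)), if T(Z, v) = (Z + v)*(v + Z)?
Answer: -1/7 ≈ -0.14286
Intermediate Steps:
C(l, F) = -7 (C(l, F) = -7/1 = -7*1 = -7)
p = -4 (p = 1*(-4) = -4)
T(Z, v) = (Z + v)**2 (T(Z, v) = (Z + v)*(Z + v) = (Z + v)**2)
C(-490, -635)/B(T(11, p)) = -7/(11 - 4)**2 = -7/(7**2) = -7/49 = -7*1/49 = -1/7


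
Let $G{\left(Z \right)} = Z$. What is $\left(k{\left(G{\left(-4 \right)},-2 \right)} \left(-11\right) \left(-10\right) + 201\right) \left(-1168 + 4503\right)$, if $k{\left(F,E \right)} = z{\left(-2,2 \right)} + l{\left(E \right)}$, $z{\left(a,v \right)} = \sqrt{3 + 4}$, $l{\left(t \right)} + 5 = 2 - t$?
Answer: $303485 + 366850 \sqrt{7} \approx 1.2741 \cdot 10^{6}$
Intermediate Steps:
$l{\left(t \right)} = -3 - t$ ($l{\left(t \right)} = -5 - \left(-2 + t\right) = -3 - t$)
$z{\left(a,v \right)} = \sqrt{7}$
$k{\left(F,E \right)} = -3 + \sqrt{7} - E$ ($k{\left(F,E \right)} = \sqrt{7} - \left(3 + E\right) = -3 + \sqrt{7} - E$)
$\left(k{\left(G{\left(-4 \right)},-2 \right)} \left(-11\right) \left(-10\right) + 201\right) \left(-1168 + 4503\right) = \left(\left(-3 + \sqrt{7} - -2\right) \left(-11\right) \left(-10\right) + 201\right) \left(-1168 + 4503\right) = \left(\left(-3 + \sqrt{7} + 2\right) \left(-11\right) \left(-10\right) + 201\right) 3335 = \left(\left(-1 + \sqrt{7}\right) \left(-11\right) \left(-10\right) + 201\right) 3335 = \left(\left(11 - 11 \sqrt{7}\right) \left(-10\right) + 201\right) 3335 = \left(\left(-110 + 110 \sqrt{7}\right) + 201\right) 3335 = \left(91 + 110 \sqrt{7}\right) 3335 = 303485 + 366850 \sqrt{7}$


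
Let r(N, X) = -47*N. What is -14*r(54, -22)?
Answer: 35532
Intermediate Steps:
-14*r(54, -22) = -(-658)*54 = -14*(-2538) = 35532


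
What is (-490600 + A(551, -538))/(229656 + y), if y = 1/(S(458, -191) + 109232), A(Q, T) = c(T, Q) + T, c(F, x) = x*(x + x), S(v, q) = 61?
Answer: 12684982752/25099793209 ≈ 0.50538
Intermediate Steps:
c(F, x) = 2*x² (c(F, x) = x*(2*x) = 2*x²)
A(Q, T) = T + 2*Q² (A(Q, T) = 2*Q² + T = T + 2*Q²)
y = 1/109293 (y = 1/(61 + 109232) = 1/109293 ≈ 9.1497e-6)
(-490600 + A(551, -538))/(229656 + y) = (-490600 + (-538 + 2*551²))/(229656 + 1/109293) = (-490600 + (-538 + 2*303601))/(25099793209/109293) = (-490600 + (-538 + 607202))*(109293/25099793209) = (-490600 + 606664)*(109293/25099793209) = 116064*(109293/25099793209) = 12684982752/25099793209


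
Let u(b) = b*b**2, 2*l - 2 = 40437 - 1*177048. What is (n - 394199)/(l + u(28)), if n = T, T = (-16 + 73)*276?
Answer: 756934/92705 ≈ 8.1650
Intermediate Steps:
l = -136609/2 (l = 1 + (40437 - 1*177048)/2 = 1 + (40437 - 177048)/2 = 1 + (1/2)*(-136611) = 1 - 136611/2 = -136609/2 ≈ -68305.)
u(b) = b**3
T = 15732 (T = 57*276 = 15732)
n = 15732
(n - 394199)/(l + u(28)) = (15732 - 394199)/(-136609/2 + 28**3) = -378467/(-136609/2 + 21952) = -378467/(-92705/2) = -378467*(-2/92705) = 756934/92705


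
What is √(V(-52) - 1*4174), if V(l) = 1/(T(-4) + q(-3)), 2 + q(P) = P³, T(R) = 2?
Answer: I*√338097/9 ≈ 64.607*I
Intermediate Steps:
q(P) = -2 + P³
V(l) = -1/27 (V(l) = 1/(2 + (-2 + (-3)³)) = 1/(2 + (-2 - 27)) = 1/(2 - 29) = 1/(-27) = -1/27)
√(V(-52) - 1*4174) = √(-1/27 - 1*4174) = √(-1/27 - 4174) = √(-112699/27) = I*√338097/9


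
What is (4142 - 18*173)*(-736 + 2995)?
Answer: 2322252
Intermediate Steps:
(4142 - 18*173)*(-736 + 2995) = (4142 - 3114)*2259 = 1028*2259 = 2322252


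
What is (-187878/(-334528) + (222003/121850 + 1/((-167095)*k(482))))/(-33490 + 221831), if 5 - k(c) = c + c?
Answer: 778459084873054531/61511305679874731391200 ≈ 1.2656e-5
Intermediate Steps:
k(c) = 5 - 2*c (k(c) = 5 - (c + c) = 5 - 2*c)
(-187878/(-334528) + (222003/121850 + 1/((-167095)*k(482))))/(-33490 + 221831) = (-187878/(-334528) + (222003/121850 + 1/((-167095)*(5 - 2*482))))/(-33490 + 221831) = (-187878*(-1/334528) + (222003*(1/121850) - 1/(167095*(5 - 964))))/188341 = (93939/167264 + (222003/121850 - 1/167095/(-959)))*(1/188341) = (93939/167264 + (222003/121850 - 1/167095*(-1/959)))*(1/188341) = (93939/167264 + (222003/121850 + 1/160244105))*(1/188341) = (93939/167264 + 7114934432833/3905148838850)*(1/188341) = (778459084873054531/326595407690703200)*(1/188341) = 778459084873054531/61511305679874731391200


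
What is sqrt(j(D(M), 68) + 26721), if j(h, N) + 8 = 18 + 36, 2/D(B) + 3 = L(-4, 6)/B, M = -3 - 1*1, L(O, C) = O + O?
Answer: sqrt(26767) ≈ 163.61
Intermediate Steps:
L(O, C) = 2*O
M = -4 (M = -3 - 1 = -4)
D(B) = 2/(-3 - 8/B) (D(B) = 2/(-3 + (2*(-4))/B) = 2/(-3 - 8/B))
j(h, N) = 46 (j(h, N) = -8 + (18 + 36) = -8 + 54 = 46)
sqrt(j(D(M), 68) + 26721) = sqrt(46 + 26721) = sqrt(26767)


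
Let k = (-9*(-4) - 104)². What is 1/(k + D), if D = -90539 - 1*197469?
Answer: -1/283384 ≈ -3.5288e-6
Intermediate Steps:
k = 4624 (k = (36 - 104)² = (-68)² = 4624)
D = -288008 (D = -90539 - 197469 = -288008)
1/(k + D) = 1/(4624 - 288008) = 1/(-283384) = -1/283384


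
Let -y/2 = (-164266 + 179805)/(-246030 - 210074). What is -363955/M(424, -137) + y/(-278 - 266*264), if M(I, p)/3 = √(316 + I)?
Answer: -15539/16078122104 - 72791*√185/222 ≈ -4459.8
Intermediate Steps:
M(I, p) = 3*√(316 + I)
y = 15539/228052 (y = -2*(-164266 + 179805)/(-246030 - 210074) = -31078/(-456104) = -31078*(-1)/456104 = -2*(-15539/456104) = 15539/228052 ≈ 0.068138)
-363955/M(424, -137) + y/(-278 - 266*264) = -363955*1/(3*√(316 + 424)) + 15539/(228052*(-278 - 266*264)) = -363955*√185/1110 + 15539/(228052*(-278 - 70224)) = -363955*√185/1110 + (15539/228052)/(-70502) = -363955*√185/1110 + (15539/228052)*(-1/70502) = -72791*√185/222 - 15539/16078122104 = -15539/16078122104 - 72791*√185/222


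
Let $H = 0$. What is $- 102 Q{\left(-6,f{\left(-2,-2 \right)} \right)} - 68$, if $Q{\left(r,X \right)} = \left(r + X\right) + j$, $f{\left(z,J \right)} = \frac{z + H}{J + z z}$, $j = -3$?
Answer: $952$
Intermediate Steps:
$f{\left(z,J \right)} = \frac{z}{J + z^{2}}$ ($f{\left(z,J \right)} = \frac{z + 0}{J + z z} = \frac{z}{J + z^{2}}$)
$Q{\left(r,X \right)} = -3 + X + r$ ($Q{\left(r,X \right)} = \left(r + X\right) - 3 = \left(X + r\right) - 3 = -3 + X + r$)
$- 102 Q{\left(-6,f{\left(-2,-2 \right)} \right)} - 68 = - 102 \left(-3 - \frac{2}{-2 + \left(-2\right)^{2}} - 6\right) - 68 = - 102 \left(-3 - \frac{2}{-2 + 4} - 6\right) - 68 = - 102 \left(-3 - \frac{2}{2} - 6\right) - 68 = - 102 \left(-3 - 1 - 6\right) - 68 = \left(-102\right) \left(-10\right) - 68 = 1020 - 68 = 952$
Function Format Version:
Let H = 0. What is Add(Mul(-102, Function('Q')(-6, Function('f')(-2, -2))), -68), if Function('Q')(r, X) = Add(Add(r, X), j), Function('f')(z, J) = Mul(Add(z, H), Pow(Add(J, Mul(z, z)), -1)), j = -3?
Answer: 952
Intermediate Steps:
Function('f')(z, J) = Mul(z, Pow(Add(J, Pow(z, 2)), -1)) (Function('f')(z, J) = Mul(Add(z, 0), Pow(Add(J, Mul(z, z)), -1)) = Mul(z, Pow(Add(J, Pow(z, 2)), -1)))
Function('Q')(r, X) = Add(-3, X, r) (Function('Q')(r, X) = Add(Add(r, X), -3) = Add(Add(X, r), -3) = Add(-3, X, r))
Add(Mul(-102, Function('Q')(-6, Function('f')(-2, -2))), -68) = Add(Mul(-102, Add(-3, Mul(-2, Pow(Add(-2, Pow(-2, 2)), -1)), -6)), -68) = Add(Mul(-102, Add(-3, Mul(-2, Pow(Add(-2, 4), -1)), -6)), -68) = Add(Mul(-102, Add(-3, Mul(-2, Pow(2, -1)), -6)), -68) = Add(Mul(-102, Add(-3, Mul(-2, Rational(1, 2)), -6)), -68) = Add(Mul(-102, Add(-3, -1, -6)), -68) = Add(Mul(-102, -10), -68) = Add(1020, -68) = 952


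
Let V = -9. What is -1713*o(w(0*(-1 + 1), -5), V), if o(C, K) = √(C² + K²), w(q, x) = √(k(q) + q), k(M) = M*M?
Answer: -15417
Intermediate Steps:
k(M) = M²
w(q, x) = √(q + q²) (w(q, x) = √(q² + q) = √(q + q²))
-1713*o(w(0*(-1 + 1), -5), V) = -1713*√((√((0*(-1 + 1))*(1 + 0*(-1 + 1))))² + (-9)²) = -1713*√((√((0*0)*(1 + 0*0)))² + 81) = -1713*√((√(0*(1 + 0)))² + 81) = -1713*√((√(0*1))² + 81) = -1713*√((√0)² + 81) = -1713*√(0² + 81) = -1713*√(0 + 81) = -1713*√81 = -1713*9 = -15417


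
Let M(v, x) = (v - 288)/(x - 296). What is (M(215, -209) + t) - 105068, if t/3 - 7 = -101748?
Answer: -207196882/505 ≈ -4.1029e+5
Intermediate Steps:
t = -305223 (t = 21 + 3*(-101748) = 21 - 305244 = -305223)
M(v, x) = (-288 + v)/(-296 + x)
(M(215, -209) + t) - 105068 = ((-288 + 215)/(-296 - 209) - 305223) - 105068 = (-73/(-505) - 305223) - 105068 = (-1/505*(-73) - 305223) - 105068 = (73/505 - 305223) - 105068 = -154137542/505 - 105068 = -207196882/505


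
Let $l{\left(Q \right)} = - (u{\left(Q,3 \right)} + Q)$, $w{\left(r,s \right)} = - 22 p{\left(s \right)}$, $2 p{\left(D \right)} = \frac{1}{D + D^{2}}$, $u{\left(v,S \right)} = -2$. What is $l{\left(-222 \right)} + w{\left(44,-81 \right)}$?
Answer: $\frac{1451509}{6480} \approx 224.0$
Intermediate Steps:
$p{\left(D \right)} = \frac{1}{2 \left(D + D^{2}\right)}$
$w{\left(r,s \right)} = - \frac{11}{s \left(1 + s\right)}$ ($w{\left(r,s \right)} = - 22 \frac{1}{2 s \left(1 + s\right)} = - \frac{11}{s \left(1 + s\right)}$)
$l{\left(Q \right)} = 2 - Q$ ($l{\left(Q \right)} = - (-2 + Q) = 2 - Q$)
$l{\left(-222 \right)} + w{\left(44,-81 \right)} = \left(2 - -222\right) - \frac{11}{\left(-81\right) \left(1 - 81\right)} = \left(2 + 222\right) - - \frac{11}{81 \left(-80\right)} = 224 - \left(- \frac{11}{81}\right) \left(- \frac{1}{80}\right) = 224 - \frac{11}{6480} = \frac{1451509}{6480}$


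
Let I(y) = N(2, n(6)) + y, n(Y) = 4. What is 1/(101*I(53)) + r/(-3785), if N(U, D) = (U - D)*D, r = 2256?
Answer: -2049947/3440565 ≈ -0.59582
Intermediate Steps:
N(U, D) = D*(U - D)
I(y) = -8 + y (I(y) = 4*(2 - 1*4) + y = 4*(2 - 4) + y = 4*(-2) + y = -8 + y)
1/(101*I(53)) + r/(-3785) = 1/(101*(-8 + 53)) + 2256/(-3785) = (1/101)/45 + 2256*(-1/3785) = (1/101)*(1/45) - 2256/3785 = 1/4545 - 2256/3785 = -2049947/3440565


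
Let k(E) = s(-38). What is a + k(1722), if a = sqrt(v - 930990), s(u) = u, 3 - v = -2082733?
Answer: -38 + sqrt(1151746) ≈ 1035.2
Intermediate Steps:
v = 2082736 (v = 3 - 1*(-2082733) = 3 + 2082733 = 2082736)
k(E) = -38
a = sqrt(1151746) (a = sqrt(2082736 - 930990) = sqrt(1151746) ≈ 1073.2)
a + k(1722) = sqrt(1151746) - 38 = -38 + sqrt(1151746)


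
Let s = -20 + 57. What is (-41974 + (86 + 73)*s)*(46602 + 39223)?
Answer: -3097510075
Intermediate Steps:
s = 37
(-41974 + (86 + 73)*s)*(46602 + 39223) = (-41974 + (86 + 73)*37)*(46602 + 39223) = (-41974 + 159*37)*85825 = (-41974 + 5883)*85825 = -36091*85825 = -3097510075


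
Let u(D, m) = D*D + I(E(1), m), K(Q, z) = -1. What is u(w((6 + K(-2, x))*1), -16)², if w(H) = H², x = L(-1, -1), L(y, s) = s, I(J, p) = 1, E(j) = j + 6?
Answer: 391876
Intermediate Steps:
E(j) = 6 + j
x = -1
u(D, m) = 1 + D² (u(D, m) = D*D + 1 = D² + 1 = 1 + D²)
u(w((6 + K(-2, x))*1), -16)² = (1 + (((6 - 1)*1)²)²)² = (1 + ((5*1)²)²)² = (1 + (5²)²)² = (1 + 25²)² = (1 + 625)² = 626² = 391876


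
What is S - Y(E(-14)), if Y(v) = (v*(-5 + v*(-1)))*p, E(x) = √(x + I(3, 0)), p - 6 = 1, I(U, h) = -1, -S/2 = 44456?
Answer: -89017 + 35*I*√15 ≈ -89017.0 + 135.55*I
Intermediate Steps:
S = -88912 (S = -2*44456 = -88912)
p = 7 (p = 6 + 1 = 7)
E(x) = √(-1 + x) (E(x) = √(x - 1) = √(-1 + x))
Y(v) = 7*v*(-5 - v) (Y(v) = (v*(-5 + v*(-1)))*7 = (v*(-5 - v))*7 = 7*v*(-5 - v))
S - Y(E(-14)) = -88912 - (-7)*√(-1 - 14)*(5 + √(-1 - 14)) = -88912 - (-7)*√(-15)*(5 + √(-15)) = -88912 - (-7)*I*√15*(5 + I*√15) = -88912 + 7*I*√15*(5 + I*√15)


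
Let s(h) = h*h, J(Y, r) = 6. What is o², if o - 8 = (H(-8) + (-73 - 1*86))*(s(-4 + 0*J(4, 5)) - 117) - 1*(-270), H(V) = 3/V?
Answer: 17160738001/64 ≈ 2.6814e+8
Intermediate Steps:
s(h) = h²
o = 130999/8 (o = 8 + ((3/(-8) + (-73 - 1*86))*((-4 + 0*6)² - 117) - 1*(-270)) = 8 + ((3*(-⅛) + (-73 - 86))*((-4 + 0)² - 117) + 270) = 8 + ((-3/8 - 159)*((-4)² - 117) + 270) = 8 + (-1275*(16 - 117)/8 + 270) = 8 + (-1275/8*(-101) + 270) = 8 + (128775/8 + 270) = 8 + 130935/8 = 130999/8 ≈ 16375.)
o² = (130999/8)² = 17160738001/64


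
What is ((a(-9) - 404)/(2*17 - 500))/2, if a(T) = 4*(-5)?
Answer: 106/233 ≈ 0.45494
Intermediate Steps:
a(T) = -20
((a(-9) - 404)/(2*17 - 500))/2 = ((-20 - 404)/(2*17 - 500))/2 = (-424/(34 - 500))/2 = (-424/(-466))/2 = (-424*(-1/466))/2 = (½)*(212/233) = 106/233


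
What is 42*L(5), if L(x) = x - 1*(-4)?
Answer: 378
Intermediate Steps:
L(x) = 4 + x (L(x) = x + 4 = 4 + x)
42*L(5) = 42*(4 + 5) = 42*9 = 378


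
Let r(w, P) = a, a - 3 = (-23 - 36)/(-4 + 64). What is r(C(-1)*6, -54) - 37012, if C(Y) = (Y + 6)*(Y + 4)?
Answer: -2220599/60 ≈ -37010.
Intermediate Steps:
C(Y) = (4 + Y)*(6 + Y) (C(Y) = (6 + Y)*(4 + Y) = (4 + Y)*(6 + Y))
a = 121/60 (a = 3 + (-23 - 36)/(-4 + 64) = 3 - 59/60 = 121/60 ≈ 2.0167)
r(w, P) = 121/60
r(C(-1)*6, -54) - 37012 = 121/60 - 37012 = -2220599/60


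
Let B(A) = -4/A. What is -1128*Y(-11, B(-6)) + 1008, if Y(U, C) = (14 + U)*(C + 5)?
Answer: -18168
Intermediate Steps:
Y(U, C) = (5 + C)*(14 + U) (Y(U, C) = (14 + U)*(5 + C) = (5 + C)*(14 + U))
-1128*Y(-11, B(-6)) + 1008 = -1128*(70 + 5*(-11) + 14*(-4/(-6)) - 4/(-6)*(-11)) + 1008 = -1128*(70 - 55 + 14*(-4*(-1/6)) - 4*(-1/6)*(-11)) + 1008 = -1128*(70 - 55 + 14*(2/3) + (2/3)*(-11)) + 1008 = -1128*(70 - 55 + 28/3 - 22/3) + 1008 = -1128*17 + 1008 = -19176 + 1008 = -18168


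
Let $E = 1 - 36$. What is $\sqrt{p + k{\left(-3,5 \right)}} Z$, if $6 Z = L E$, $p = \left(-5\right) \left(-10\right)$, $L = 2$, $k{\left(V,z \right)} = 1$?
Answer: $- \frac{35 \sqrt{51}}{3} \approx -83.317$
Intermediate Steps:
$p = 50$
$E = -35$
$Z = - \frac{35}{3}$ ($Z = \frac{2 \left(-35\right)}{6} = \frac{1}{6} \left(-70\right) = - \frac{35}{3} \approx -11.667$)
$\sqrt{p + k{\left(-3,5 \right)}} Z = \sqrt{50 + 1} \left(- \frac{35}{3}\right) = \sqrt{51} \left(- \frac{35}{3}\right) = - \frac{35 \sqrt{51}}{3}$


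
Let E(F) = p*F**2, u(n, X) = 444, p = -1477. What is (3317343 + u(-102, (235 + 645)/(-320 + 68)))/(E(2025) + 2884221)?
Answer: -122881/224212552 ≈ -0.00054806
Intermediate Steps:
E(F) = -1477*F**2
(3317343 + u(-102, (235 + 645)/(-320 + 68)))/(E(2025) + 2884221) = (3317343 + 444)/(-1477*2025**2 + 2884221) = 3317787/(-1477*4100625 + 2884221) = 3317787/(-6056623125 + 2884221) = 3317787/(-6053738904) = 3317787*(-1/6053738904) = -122881/224212552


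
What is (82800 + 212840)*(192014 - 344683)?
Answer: -45135063160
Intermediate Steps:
(82800 + 212840)*(192014 - 344683) = 295640*(-152669) = -45135063160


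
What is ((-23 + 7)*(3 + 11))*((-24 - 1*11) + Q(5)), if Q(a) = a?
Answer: 6720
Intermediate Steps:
((-23 + 7)*(3 + 11))*((-24 - 1*11) + Q(5)) = ((-23 + 7)*(3 + 11))*((-24 - 1*11) + 5) = (-16*14)*((-24 - 11) + 5) = -224*(-35 + 5) = -224*(-30) = 6720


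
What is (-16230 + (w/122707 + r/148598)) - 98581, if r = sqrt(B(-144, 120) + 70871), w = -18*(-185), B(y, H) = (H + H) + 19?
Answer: -14088110047/122707 + sqrt(71130)/148598 ≈ -1.1481e+5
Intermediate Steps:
B(y, H) = 19 + 2*H (B(y, H) = 2*H + 19 = 19 + 2*H)
w = 3330
r = sqrt(71130) (r = sqrt((19 + 2*120) + 70871) = sqrt((19 + 240) + 70871) = sqrt(259 + 70871) = sqrt(71130) ≈ 266.70)
(-16230 + (w/122707 + r/148598)) - 98581 = (-16230 + (3330/122707 + sqrt(71130)/148598)) - 98581 = (-1991531280/122707 + sqrt(71130)/148598) - 98581 = -14088110047/122707 + sqrt(71130)/148598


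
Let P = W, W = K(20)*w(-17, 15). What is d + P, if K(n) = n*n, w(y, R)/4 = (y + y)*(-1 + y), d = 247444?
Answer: 1226644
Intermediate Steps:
w(y, R) = 8*y*(-1 + y) (w(y, R) = 4*((y + y)*(-1 + y)) = 4*((2*y)*(-1 + y)) = 4*(2*y*(-1 + y)) = 8*y*(-1 + y))
K(n) = n**2
W = 979200 (W = 20**2*(8*(-17)*(-1 - 17)) = 400*(8*(-17)*(-18)) = 400*2448 = 979200)
P = 979200
d + P = 247444 + 979200 = 1226644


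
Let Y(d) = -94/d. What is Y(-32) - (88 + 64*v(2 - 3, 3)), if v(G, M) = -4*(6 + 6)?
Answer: 47791/16 ≈ 2986.9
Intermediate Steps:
v(G, M) = -48 (v(G, M) = -4*12 = -48)
Y(-32) - (88 + 64*v(2 - 3, 3)) = -94/(-32) - (88 + 64*(-48)) = -94*(-1/32) - (88 - 3072) = 47/16 - 1*(-2984) = 47/16 + 2984 = 47791/16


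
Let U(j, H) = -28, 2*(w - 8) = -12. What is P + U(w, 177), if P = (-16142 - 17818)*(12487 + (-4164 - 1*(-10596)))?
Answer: -642489268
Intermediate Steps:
w = 2 (w = 8 + (½)*(-12) = 8 - 6 = 2)
P = -642489240 (P = -33960*(12487 + (-4164 + 10596)) = -33960*(12487 + 6432) = -33960*18919 = -642489240)
P + U(w, 177) = -642489240 - 28 = -642489268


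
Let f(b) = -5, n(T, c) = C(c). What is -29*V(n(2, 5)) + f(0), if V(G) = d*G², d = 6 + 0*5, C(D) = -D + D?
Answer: -5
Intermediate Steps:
C(D) = 0
n(T, c) = 0
d = 6 (d = 6 + 0 = 6)
V(G) = 6*G²
-29*V(n(2, 5)) + f(0) = -174*0² - 5 = -174*0 - 5 = -29*0 - 5 = 0 - 5 = -5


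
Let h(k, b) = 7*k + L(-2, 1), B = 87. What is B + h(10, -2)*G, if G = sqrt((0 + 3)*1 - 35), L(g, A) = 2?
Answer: 87 + 288*I*sqrt(2) ≈ 87.0 + 407.29*I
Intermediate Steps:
h(k, b) = 2 + 7*k (h(k, b) = 7*k + 2 = 2 + 7*k)
G = 4*I*sqrt(2) (G = sqrt(3*1 - 35) = sqrt(3 - 35) = sqrt(-32) = 4*I*sqrt(2) ≈ 5.6569*I)
B + h(10, -2)*G = 87 + (2 + 7*10)*(4*I*sqrt(2)) = 87 + (2 + 70)*(4*I*sqrt(2)) = 87 + 72*(4*I*sqrt(2)) = 87 + 288*I*sqrt(2)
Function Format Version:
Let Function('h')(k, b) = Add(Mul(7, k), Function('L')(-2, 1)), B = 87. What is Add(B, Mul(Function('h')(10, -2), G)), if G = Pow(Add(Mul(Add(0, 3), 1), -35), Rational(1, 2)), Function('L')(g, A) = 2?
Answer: Add(87, Mul(288, I, Pow(2, Rational(1, 2)))) ≈ Add(87.000, Mul(407.29, I))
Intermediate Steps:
Function('h')(k, b) = Add(2, Mul(7, k)) (Function('h')(k, b) = Add(Mul(7, k), 2) = Add(2, Mul(7, k)))
G = Mul(4, I, Pow(2, Rational(1, 2))) (G = Pow(Add(Mul(3, 1), -35), Rational(1, 2)) = Pow(Add(3, -35), Rational(1, 2)) = Pow(-32, Rational(1, 2)) = Mul(4, I, Pow(2, Rational(1, 2))) ≈ Mul(5.6569, I))
Add(B, Mul(Function('h')(10, -2), G)) = Add(87, Mul(Add(2, Mul(7, 10)), Mul(4, I, Pow(2, Rational(1, 2))))) = Add(87, Mul(Add(2, 70), Mul(4, I, Pow(2, Rational(1, 2))))) = Add(87, Mul(72, Mul(4, I, Pow(2, Rational(1, 2))))) = Add(87, Mul(288, I, Pow(2, Rational(1, 2))))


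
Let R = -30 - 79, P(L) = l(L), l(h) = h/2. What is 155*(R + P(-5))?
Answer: -34565/2 ≈ -17283.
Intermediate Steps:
l(h) = h/2 (l(h) = h*(½) = h/2)
P(L) = L/2
R = -109
155*(R + P(-5)) = 155*(-109 + (½)*(-5)) = 155*(-109 - 5/2) = 155*(-223/2) = -34565/2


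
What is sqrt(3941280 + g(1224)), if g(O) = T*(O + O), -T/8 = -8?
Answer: 36*sqrt(3162) ≈ 2024.3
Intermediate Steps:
T = 64 (T = -8*(-8) = 64)
g(O) = 128*O (g(O) = 64*(O + O) = 64*(2*O) = 128*O)
sqrt(3941280 + g(1224)) = sqrt(3941280 + 128*1224) = sqrt(3941280 + 156672) = sqrt(4097952) = 36*sqrt(3162)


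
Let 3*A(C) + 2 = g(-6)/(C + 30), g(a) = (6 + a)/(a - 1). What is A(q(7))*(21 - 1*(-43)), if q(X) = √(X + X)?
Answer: -128/3 ≈ -42.667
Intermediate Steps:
q(X) = √2*√X (q(X) = √(2*X) = √2*√X)
g(a) = (6 + a)/(-1 + a)
A(C) = -⅔ (A(C) = -⅔ + (((6 - 6)/(-1 - 6))/(C + 30))/3 = -⅔ + ((0/(-7))/(30 + C))/3 = -⅔ + ((-⅐*0)/(30 + C))/3 = -⅔ + (0/(30 + C))/3 = -⅔ + (⅓)*0 = -⅔ + 0 = -⅔)
A(q(7))*(21 - 1*(-43)) = -2*(21 - 1*(-43))/3 = -2*(21 + 43)/3 = -⅔*64 = -128/3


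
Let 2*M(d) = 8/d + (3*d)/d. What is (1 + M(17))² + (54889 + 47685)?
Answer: 118584193/1156 ≈ 1.0258e+5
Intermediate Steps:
M(d) = 3/2 + 4/d (M(d) = (8/d + (3*d)/d)/2 = (8/d + 3)/2 = (3 + 8/d)/2 = 3/2 + 4/d)
(1 + M(17))² + (54889 + 47685) = (1 + (3/2 + 4/17))² + (54889 + 47685) = (1 + (3/2 + 4*(1/17)))² + 102574 = (1 + (3/2 + 4/17))² + 102574 = (1 + 59/34)² + 102574 = (93/34)² + 102574 = 8649/1156 + 102574 = 118584193/1156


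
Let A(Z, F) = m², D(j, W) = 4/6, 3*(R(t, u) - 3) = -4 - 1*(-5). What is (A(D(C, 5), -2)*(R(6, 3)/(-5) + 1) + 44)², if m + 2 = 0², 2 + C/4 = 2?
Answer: 18496/9 ≈ 2055.1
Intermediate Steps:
C = 0 (C = -8 + 4*2 = -8 + 8 = 0)
R(t, u) = 10/3 (R(t, u) = 3 + (-4 - 1*(-5))/3 = 3 + (-4 + 5)/3 = 3 + (⅓)*1 = 3 + ⅓ = 10/3)
m = -2 (m = -2 + 0² = -2 + 0 = -2)
D(j, W) = ⅔ (D(j, W) = 4*(⅙) = ⅔)
A(Z, F) = 4 (A(Z, F) = (-2)² = 4)
(A(D(C, 5), -2)*(R(6, 3)/(-5) + 1) + 44)² = (4*((10/3)/(-5) + 1) + 44)² = (4*((10/3)*(-⅕) + 1) + 44)² = (4*(-⅔ + 1) + 44)² = (4*(⅓) + 44)² = (4/3 + 44)² = (136/3)² = 18496/9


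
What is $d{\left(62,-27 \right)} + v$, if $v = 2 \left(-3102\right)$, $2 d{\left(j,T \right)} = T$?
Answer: $- \frac{12435}{2} \approx -6217.5$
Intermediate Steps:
$d{\left(j,T \right)} = \frac{T}{2}$
$v = -6204$
$d{\left(62,-27 \right)} + v = \frac{1}{2} \left(-27\right) - 6204 = - \frac{27}{2} - 6204 = - \frac{12435}{2}$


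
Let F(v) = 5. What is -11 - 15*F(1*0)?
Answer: -86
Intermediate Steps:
-11 - 15*F(1*0) = -11 - 15*5 = -11 - 75 = -86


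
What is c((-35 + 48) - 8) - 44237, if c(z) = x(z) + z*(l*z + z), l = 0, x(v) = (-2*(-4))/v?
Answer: -221052/5 ≈ -44210.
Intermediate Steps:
x(v) = 8/v
c(z) = z² + 8/z (c(z) = 8/z + z*(0*z + z) = 8/z + z*(0 + z) = 8/z + z*z = 8/z + z² = z² + 8/z)
c((-35 + 48) - 8) - 44237 = (8 + ((-35 + 48) - 8)³)/((-35 + 48) - 8) - 44237 = (8 + (13 - 8)³)/(13 - 8) - 44237 = (8 + 5³)/5 - 44237 = (8 + 125)/5 - 44237 = (⅕)*133 - 44237 = 133/5 - 44237 = -221052/5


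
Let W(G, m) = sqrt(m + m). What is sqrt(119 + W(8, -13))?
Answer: sqrt(119 + I*sqrt(26)) ≈ 10.911 + 0.2337*I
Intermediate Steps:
W(G, m) = sqrt(2)*sqrt(m) (W(G, m) = sqrt(2*m) = sqrt(2)*sqrt(m))
sqrt(119 + W(8, -13)) = sqrt(119 + sqrt(2)*sqrt(-13)) = sqrt(119 + sqrt(2)*(I*sqrt(13))) = sqrt(119 + I*sqrt(26))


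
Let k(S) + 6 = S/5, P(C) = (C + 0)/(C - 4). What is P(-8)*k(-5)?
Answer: -14/3 ≈ -4.6667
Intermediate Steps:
P(C) = C/(-4 + C)
k(S) = -6 + S/5
P(-8)*k(-5) = (-8/(-4 - 8))*(-6 + (⅕)*(-5)) = (-8/(-12))*(-6 - 1) = -8*(-1/12)*(-7) = (⅔)*(-7) = -14/3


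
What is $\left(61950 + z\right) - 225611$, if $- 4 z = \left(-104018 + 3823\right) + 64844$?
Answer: $- \frac{619293}{4} \approx -1.5482 \cdot 10^{5}$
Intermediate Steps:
$z = \frac{35351}{4}$ ($z = - \frac{\left(-104018 + 3823\right) + 64844}{4} = - \frac{-100195 + 64844}{4} = \left(- \frac{1}{4}\right) \left(-35351\right) = \frac{35351}{4} \approx 8837.8$)
$\left(61950 + z\right) - 225611 = \left(61950 + \frac{35351}{4}\right) - 225611 = \frac{283151}{4} - 225611 = - \frac{619293}{4}$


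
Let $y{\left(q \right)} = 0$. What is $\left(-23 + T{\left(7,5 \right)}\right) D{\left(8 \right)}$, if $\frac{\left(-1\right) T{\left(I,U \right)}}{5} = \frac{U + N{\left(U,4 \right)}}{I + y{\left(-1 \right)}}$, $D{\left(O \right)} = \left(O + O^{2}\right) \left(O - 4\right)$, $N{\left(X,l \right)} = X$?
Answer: $- \frac{60768}{7} \approx -8681.1$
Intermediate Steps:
$D{\left(O \right)} = \left(-4 + O\right) \left(O + O^{2}\right)$ ($D{\left(O \right)} = \left(O + O^{2}\right) \left(-4 + O\right) = \left(-4 + O\right) \left(O + O^{2}\right)$)
$T{\left(I,U \right)} = - \frac{10 U}{I}$ ($T{\left(I,U \right)} = - 5 \frac{U + U}{I + 0} = - 5 \frac{2 U}{I} = - \frac{10 U}{I}$)
$\left(-23 + T{\left(7,5 \right)}\right) D{\left(8 \right)} = \left(-23 - \frac{50}{7}\right) 8 \left(-4 + 8^{2} - 24\right) = \left(-23 - 50 \cdot \frac{1}{7}\right) 8 \left(-4 + 64 - 24\right) = \left(-23 - \frac{50}{7}\right) 8 \cdot 36 = \left(- \frac{211}{7}\right) 288 = - \frac{60768}{7}$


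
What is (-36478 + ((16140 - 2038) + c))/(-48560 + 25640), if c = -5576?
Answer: 3494/2865 ≈ 1.2195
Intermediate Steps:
(-36478 + ((16140 - 2038) + c))/(-48560 + 25640) = (-36478 + ((16140 - 2038) - 5576))/(-48560 + 25640) = (-36478 + (14102 - 5576))/(-22920) = (-36478 + 8526)*(-1/22920) = -27952*(-1/22920) = 3494/2865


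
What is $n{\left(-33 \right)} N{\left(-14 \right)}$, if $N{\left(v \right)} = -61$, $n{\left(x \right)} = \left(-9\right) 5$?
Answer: $2745$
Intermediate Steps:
$n{\left(x \right)} = -45$
$n{\left(-33 \right)} N{\left(-14 \right)} = \left(-45\right) \left(-61\right) = 2745$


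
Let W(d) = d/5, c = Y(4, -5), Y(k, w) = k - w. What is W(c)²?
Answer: 81/25 ≈ 3.2400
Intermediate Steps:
c = 9 (c = 4 - 1*(-5) = 4 + 5 = 9)
W(d) = d/5 (W(d) = d*(⅕) = d/5)
W(c)² = ((⅕)*9)² = (9/5)² = 81/25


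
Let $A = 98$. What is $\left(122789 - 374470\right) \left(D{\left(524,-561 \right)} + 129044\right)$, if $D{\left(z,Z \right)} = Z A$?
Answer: $-18641004946$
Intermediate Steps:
$D{\left(z,Z \right)} = 98 Z$ ($D{\left(z,Z \right)} = Z 98 = 98 Z$)
$\left(122789 - 374470\right) \left(D{\left(524,-561 \right)} + 129044\right) = \left(122789 - 374470\right) \left(98 \left(-561\right) + 129044\right) = - 251681 \left(-54978 + 129044\right) = \left(-251681\right) 74066 = -18641004946$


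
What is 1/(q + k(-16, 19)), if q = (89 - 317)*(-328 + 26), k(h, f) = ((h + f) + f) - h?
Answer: 1/68894 ≈ 1.4515e-5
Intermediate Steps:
k(h, f) = 2*f (k(h, f) = ((f + h) + f) - h = (h + 2*f) - h = 2*f)
q = 68856 (q = -228*(-302) = 68856)
1/(q + k(-16, 19)) = 1/(68856 + 2*19) = 1/(68856 + 38) = 1/68894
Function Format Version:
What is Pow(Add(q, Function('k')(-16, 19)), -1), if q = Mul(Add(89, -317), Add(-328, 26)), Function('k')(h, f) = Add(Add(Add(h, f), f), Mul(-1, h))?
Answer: Rational(1, 68894) ≈ 1.4515e-5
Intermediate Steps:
Function('k')(h, f) = Mul(2, f) (Function('k')(h, f) = Add(Add(Add(f, h), f), Mul(-1, h)) = Add(Add(h, Mul(2, f)), Mul(-1, h)) = Mul(2, f))
q = 68856 (q = Mul(-228, -302) = 68856)
Pow(Add(q, Function('k')(-16, 19)), -1) = Pow(Add(68856, Mul(2, 19)), -1) = Pow(Add(68856, 38), -1) = Pow(68894, -1) = Rational(1, 68894)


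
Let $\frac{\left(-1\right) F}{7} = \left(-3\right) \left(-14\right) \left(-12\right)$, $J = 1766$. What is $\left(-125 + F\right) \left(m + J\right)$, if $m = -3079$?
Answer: $-4468139$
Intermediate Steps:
$F = 3528$ ($F = - 7 \left(-3\right) \left(-14\right) \left(-12\right) = - 7 \cdot 42 \left(-12\right) = \left(-7\right) \left(-504\right) = 3528$)
$\left(-125 + F\right) \left(m + J\right) = \left(-125 + 3528\right) \left(-3079 + 1766\right) = 3403 \left(-1313\right) = -4468139$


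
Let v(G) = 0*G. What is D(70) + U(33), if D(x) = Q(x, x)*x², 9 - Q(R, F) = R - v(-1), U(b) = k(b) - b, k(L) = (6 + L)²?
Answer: -297412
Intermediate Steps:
v(G) = 0
U(b) = (6 + b)² - b
Q(R, F) = 9 - R (Q(R, F) = 9 - (R - 1*0) = 9 - (R + 0) = 9 - R)
D(x) = x²*(9 - x) (D(x) = (9 - x)*x² = x²*(9 - x))
D(70) + U(33) = 70²*(9 - 1*70) + ((6 + 33)² - 1*33) = 4900*(9 - 70) + (39² - 33) = 4900*(-61) + (1521 - 33) = -298900 + 1488 = -297412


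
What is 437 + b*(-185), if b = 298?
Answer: -54693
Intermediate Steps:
437 + b*(-185) = 437 + 298*(-185) = 437 - 55130 = -54693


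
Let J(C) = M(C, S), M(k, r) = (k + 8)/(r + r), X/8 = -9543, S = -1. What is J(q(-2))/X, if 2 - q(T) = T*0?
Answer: 5/76344 ≈ 6.5493e-5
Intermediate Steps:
X = -76344 (X = 8*(-9543) = -76344)
q(T) = 2 (q(T) = 2 - T*0 = 2 - 1*0 = 2 + 0 = 2)
M(k, r) = (8 + k)/(2*r) (M(k, r) = (8 + k)/((2*r)) = (8 + k)*(1/(2*r)) = (8 + k)/(2*r))
J(C) = -4 - C/2 (J(C) = (½)*(8 + C)/(-1) = (½)*(-1)*(8 + C) = -4 - C/2)
J(q(-2))/X = (-4 - ½*2)/(-76344) = (-4 - 1)*(-1/76344) = -5*(-1/76344) = 5/76344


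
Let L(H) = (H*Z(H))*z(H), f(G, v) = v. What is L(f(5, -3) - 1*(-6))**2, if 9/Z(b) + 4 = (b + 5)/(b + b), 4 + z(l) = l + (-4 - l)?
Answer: 6561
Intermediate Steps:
z(l) = -8 (z(l) = -4 + (l + (-4 - l)) = -4 - 4 = -8)
Z(b) = 9/(-4 + (5 + b)/(2*b)) (Z(b) = 9/(-4 + (b + 5)/(b + b)) = 9/(-4 + (5 + b)/((2*b))) = 9/(-4 + (5 + b)*(1/(2*b))) = 9/(-4 + (5 + b)/(2*b)))
L(H) = 144*H**2/(-5 + 7*H) (L(H) = (H*(-18*H/(-5 + 7*H)))*(-8) = -18*H**2/(-5 + 7*H)*(-8) = 144*H**2/(-5 + 7*H))
L(f(5, -3) - 1*(-6))**2 = (144*(-3 - 1*(-6))**2/(-5 + 7*(-3 - 1*(-6))))**2 = (144*(-3 + 6)**2/(-5 + 7*(-3 + 6)))**2 = (144*3**2/(-5 + 7*3))**2 = (144*9/(-5 + 21))**2 = (144*9/16)**2 = (144*9*(1/16))**2 = 81**2 = 6561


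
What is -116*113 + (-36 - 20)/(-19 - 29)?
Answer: -78641/6 ≈ -13107.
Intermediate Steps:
-116*113 + (-36 - 20)/(-19 - 29) = -13108 - 56/(-48) = -13108 - 56*(-1/48) = -13108 + 7/6 = -78641/6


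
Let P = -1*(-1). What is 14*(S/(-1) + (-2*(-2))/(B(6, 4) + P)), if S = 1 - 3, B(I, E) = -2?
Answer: -28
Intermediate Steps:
P = 1
S = -2
14*(S/(-1) + (-2*(-2))/(B(6, 4) + P)) = 14*(-2/(-1) + (-2*(-2))/(-2 + 1)) = 14*(-2*(-1) + 4/(-1)) = 14*(2 + 4*(-1)) = 14*(2 - 4) = 14*(-2) = -28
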